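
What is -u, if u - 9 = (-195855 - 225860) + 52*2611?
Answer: 285934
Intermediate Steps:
u = -285934 (u = 9 + ((-195855 - 225860) + 52*2611) = 9 + (-421715 + 135772) = 9 - 285943 = -285934)
-u = -1*(-285934) = 285934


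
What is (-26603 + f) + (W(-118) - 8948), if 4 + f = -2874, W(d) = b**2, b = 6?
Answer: -38393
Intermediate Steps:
W(d) = 36 (W(d) = 6**2 = 36)
f = -2878 (f = -4 - 2874 = -2878)
(-26603 + f) + (W(-118) - 8948) = (-26603 - 2878) + (36 - 8948) = -29481 - 8912 = -38393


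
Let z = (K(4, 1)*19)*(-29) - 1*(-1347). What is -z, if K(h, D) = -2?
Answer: -2449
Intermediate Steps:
z = 2449 (z = -2*19*(-29) - 1*(-1347) = -38*(-29) + 1347 = 1102 + 1347 = 2449)
-z = -1*2449 = -2449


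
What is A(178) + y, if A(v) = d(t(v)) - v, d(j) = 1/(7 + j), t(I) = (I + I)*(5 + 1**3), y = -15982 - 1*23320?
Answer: -84605639/2143 ≈ -39480.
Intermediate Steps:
y = -39302 (y = -15982 - 23320 = -39302)
t(I) = 12*I (t(I) = (2*I)*(5 + 1) = (2*I)*6 = 12*I)
A(v) = 1/(7 + 12*v) - v
A(178) + y = (1/(7 + 12*178) - 1*178) - 39302 = (1/(7 + 2136) - 178) - 39302 = (1/2143 - 178) - 39302 = -381453/2143 - 39302 = -84605639/2143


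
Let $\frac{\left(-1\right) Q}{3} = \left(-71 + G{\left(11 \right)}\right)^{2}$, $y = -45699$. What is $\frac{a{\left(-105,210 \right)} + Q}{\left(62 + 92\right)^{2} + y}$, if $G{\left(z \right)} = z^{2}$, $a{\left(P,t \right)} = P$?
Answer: $\frac{585}{1691} \approx 0.34595$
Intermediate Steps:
$Q = -7500$ ($Q = - 3 \left(-71 + 11^{2}\right)^{2} = - 3 \left(-71 + 121\right)^{2} = - 3 \cdot 50^{2} = \left(-3\right) 2500 = -7500$)
$\frac{a{\left(-105,210 \right)} + Q}{\left(62 + 92\right)^{2} + y} = \frac{-105 - 7500}{\left(62 + 92\right)^{2} - 45699} = - \frac{7605}{154^{2} - 45699} = - \frac{7605}{23716 - 45699} = - \frac{7605}{-21983} = \left(-7605\right) \left(- \frac{1}{21983}\right) = \frac{585}{1691}$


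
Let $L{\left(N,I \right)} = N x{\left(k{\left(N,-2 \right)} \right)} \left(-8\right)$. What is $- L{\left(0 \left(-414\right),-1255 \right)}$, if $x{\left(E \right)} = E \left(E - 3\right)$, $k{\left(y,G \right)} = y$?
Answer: $0$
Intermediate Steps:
$x{\left(E \right)} = E \left(-3 + E\right)$
$L{\left(N,I \right)} = - 8 N^{2} \left(-3 + N\right)$ ($L{\left(N,I \right)} = N N \left(-3 + N\right) \left(-8\right) = N^{2} \left(-3 + N\right) \left(-8\right) = - 8 N^{2} \left(-3 + N\right)$)
$- L{\left(0 \left(-414\right),-1255 \right)} = - 8 \left(0 \left(-414\right)\right)^{2} \left(3 - 0 \left(-414\right)\right) = - 8 \cdot 0^{2} \left(3 - 0\right) = - 8 \cdot 0 \left(3 + 0\right) = - 8 \cdot 0 \cdot 3 = \left(-1\right) 0 = 0$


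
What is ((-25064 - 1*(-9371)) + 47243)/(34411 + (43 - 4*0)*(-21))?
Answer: 15775/16754 ≈ 0.94157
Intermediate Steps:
((-25064 - 1*(-9371)) + 47243)/(34411 + (43 - 4*0)*(-21)) = ((-25064 + 9371) + 47243)/(34411 + (43 + 0)*(-21)) = (-15693 + 47243)/(34411 + 43*(-21)) = 31550/(34411 - 903) = 31550/33508 = 31550*(1/33508) = 15775/16754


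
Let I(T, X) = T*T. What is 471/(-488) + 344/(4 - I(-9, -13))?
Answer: -204139/37576 ≈ -5.4327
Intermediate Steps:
I(T, X) = T²
471/(-488) + 344/(4 - I(-9, -13)) = 471/(-488) + 344/(4 - 1*(-9)²) = 471*(-1/488) + 344/(4 - 1*81) = -471/488 + 344/(4 - 81) = -471/488 + 344/(-77) = -471/488 + 344*(-1/77) = -471/488 - 344/77 = -204139/37576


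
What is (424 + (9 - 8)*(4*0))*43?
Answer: 18232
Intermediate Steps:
(424 + (9 - 8)*(4*0))*43 = (424 + 1*0)*43 = (424 + 0)*43 = 424*43 = 18232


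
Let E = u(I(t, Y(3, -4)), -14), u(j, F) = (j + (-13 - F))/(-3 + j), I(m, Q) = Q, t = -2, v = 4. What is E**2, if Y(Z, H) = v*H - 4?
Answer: 361/529 ≈ 0.68242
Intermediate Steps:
Y(Z, H) = -4 + 4*H (Y(Z, H) = 4*H - 4 = -4 + 4*H)
u(j, F) = (-13 + j - F)/(-3 + j)
E = 19/23 (E = (-13 + (-4 + 4*(-4)) - 1*(-14))/(-3 + (-4 + 4*(-4))) = (-13 + (-4 - 16) + 14)/(-3 + (-4 - 16)) = (-13 - 20 + 14)/(-3 - 20) = -19/(-23) = -1/23*(-19) = 19/23 ≈ 0.82609)
E**2 = (19/23)**2 = 361/529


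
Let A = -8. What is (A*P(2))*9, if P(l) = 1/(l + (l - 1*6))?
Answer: 36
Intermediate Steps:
P(l) = 1/(-6 + 2*l) (P(l) = 1/(l + (l - 6)) = 1/(l + (-6 + l)) = 1/(-6 + 2*l))
(A*P(2))*9 = -4/(-3 + 2)*9 = -4/(-1)*9 = -4*(-1)*9 = -8*(-½)*9 = 4*9 = 36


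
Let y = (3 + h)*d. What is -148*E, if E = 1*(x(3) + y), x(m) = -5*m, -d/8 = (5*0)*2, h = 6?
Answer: 2220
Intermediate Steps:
d = 0 (d = -8*5*0*2 = -0*2 = -8*0 = 0)
y = 0 (y = (3 + 6)*0 = 9*0 = 0)
E = -15 (E = 1*(-5*3 + 0) = 1*(-15 + 0) = 1*(-15) = -15)
-148*E = -148*(-15) = 2220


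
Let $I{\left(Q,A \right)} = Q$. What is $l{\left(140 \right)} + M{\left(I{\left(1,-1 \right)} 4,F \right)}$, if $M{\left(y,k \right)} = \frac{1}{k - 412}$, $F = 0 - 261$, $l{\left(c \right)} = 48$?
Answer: $\frac{32303}{673} \approx 47.999$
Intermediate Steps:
$F = -261$ ($F = 0 - 261 = -261$)
$M{\left(y,k \right)} = \frac{1}{-412 + k}$
$l{\left(140 \right)} + M{\left(I{\left(1,-1 \right)} 4,F \right)} = 48 + \frac{1}{-412 - 261} = 48 + \frac{1}{-673} = 48 - \frac{1}{673} = \frac{32303}{673}$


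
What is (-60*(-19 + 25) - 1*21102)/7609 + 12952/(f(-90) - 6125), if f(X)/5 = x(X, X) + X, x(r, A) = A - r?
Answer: -34237774/7147025 ≈ -4.7905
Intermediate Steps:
f(X) = 5*X (f(X) = 5*((X - X) + X) = 5*(0 + X) = 5*X)
(-60*(-19 + 25) - 1*21102)/7609 + 12952/(f(-90) - 6125) = (-60*(-19 + 25) - 1*21102)/7609 + 12952/(5*(-90) - 6125) = (-60*6 - 21102)*(1/7609) + 12952/(-450 - 6125) = (-360 - 21102)*(1/7609) + 12952/(-6575) = -21462*1/7609 + 12952*(-1/6575) = -3066/1087 - 12952/6575 = -34237774/7147025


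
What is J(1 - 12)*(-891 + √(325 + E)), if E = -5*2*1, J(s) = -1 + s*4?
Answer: 40095 - 135*√35 ≈ 39296.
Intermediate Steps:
J(s) = -1 + 4*s
E = -10 (E = -10*1 = -10)
J(1 - 12)*(-891 + √(325 + E)) = (-1 + 4*(1 - 12))*(-891 + √(325 - 10)) = (-1 + 4*(-11))*(-891 + √315) = (-1 - 44)*(-891 + 3*√35) = -45*(-891 + 3*√35) = 40095 - 135*√35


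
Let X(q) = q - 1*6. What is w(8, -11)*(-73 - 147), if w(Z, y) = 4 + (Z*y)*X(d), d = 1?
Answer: -97680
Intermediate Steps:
X(q) = -6 + q (X(q) = q - 6 = -6 + q)
w(Z, y) = 4 - 5*Z*y (w(Z, y) = 4 + (Z*y)*(-6 + 1) = 4 + (Z*y)*(-5) = 4 - 5*Z*y)
w(8, -11)*(-73 - 147) = (4 - 5*8*(-11))*(-73 - 147) = (4 + 440)*(-220) = 444*(-220) = -97680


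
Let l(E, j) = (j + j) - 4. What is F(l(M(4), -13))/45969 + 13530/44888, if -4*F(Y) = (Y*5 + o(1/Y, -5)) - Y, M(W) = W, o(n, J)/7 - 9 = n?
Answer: 9339042637/30951847080 ≈ 0.30173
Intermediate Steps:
o(n, J) = 63 + 7*n
l(E, j) = -4 + 2*j (l(E, j) = 2*j - 4 = -4 + 2*j)
F(Y) = -63/4 - Y - 7/(4*Y) (F(Y) = -((Y*5 + (63 + 7*(1/Y))) - Y)/4 = -((5*Y + (63 + 7/Y)) - Y)/4 = -((63 + 5*Y + 7/Y) - Y)/4 = -(63 + 4*Y + 7/Y)/4 = -63/4 - Y - 7/(4*Y))
F(l(M(4), -13))/45969 + 13530/44888 = (-63/4 - (-4 + 2*(-13)) - 7/(4*(-4 + 2*(-13))))/45969 + 13530/44888 = (-63/4 - (-4 - 26) - 7/(4*(-4 - 26)))*(1/45969) + 13530*(1/44888) = (-63/4 - 1*(-30) - 7/4/(-30))*(1/45969) + 6765/22444 = (-63/4 + 30 - 7/4*(-1/30))*(1/45969) + 6765/22444 = (-63/4 + 30 + 7/120)*(1/45969) + 6765/22444 = (1717/120)*(1/45969) + 6765/22444 = 1717/5516280 + 6765/22444 = 9339042637/30951847080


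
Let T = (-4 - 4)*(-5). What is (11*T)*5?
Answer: 2200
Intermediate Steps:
T = 40 (T = -8*(-5) = 40)
(11*T)*5 = (11*40)*5 = 440*5 = 2200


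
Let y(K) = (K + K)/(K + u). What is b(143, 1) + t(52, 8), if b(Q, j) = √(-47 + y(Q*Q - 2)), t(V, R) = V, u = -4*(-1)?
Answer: 52 + I*√18821116653/20451 ≈ 52.0 + 6.7082*I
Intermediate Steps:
u = 4
y(K) = 2*K/(4 + K) (y(K) = (K + K)/(K + 4) = (2*K)/(4 + K) = 2*K/(4 + K))
b(Q, j) = √(-47 + 2*(-2 + Q²)/(2 + Q²)) (b(Q, j) = √(-47 + 2*(Q*Q - 2)/(4 + (Q*Q - 2))) = √(-47 + 2*(Q² - 2)/(4 + (Q² - 2))) = √(-47 + 2*(-2 + Q²)/(4 + (-2 + Q²))) = √(-47 + 2*(-2 + Q²)/(2 + Q²)))
b(143, 1) + t(52, 8) = √((-98 - 45*143²)/(2 + 143²)) + 52 = √((-98 - 45*20449)/(2 + 20449)) + 52 = √((-98 - 920205)/20451) + 52 = √((1/20451)*(-920303)) + 52 = √(-920303/20451) + 52 = I*√18821116653/20451 + 52 = 52 + I*√18821116653/20451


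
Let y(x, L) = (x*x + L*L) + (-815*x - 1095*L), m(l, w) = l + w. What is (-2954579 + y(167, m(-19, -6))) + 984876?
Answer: -2049919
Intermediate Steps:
y(x, L) = L² + x² - 1095*L - 815*x (y(x, L) = (x² + L²) + (-1095*L - 815*x) = (L² + x²) + (-1095*L - 815*x) = L² + x² - 1095*L - 815*x)
(-2954579 + y(167, m(-19, -6))) + 984876 = (-2954579 + ((-19 - 6)² + 167² - 1095*(-19 - 6) - 815*167)) + 984876 = (-2954579 + ((-25)² + 27889 - 1095*(-25) - 136105)) + 984876 = (-2954579 + (625 + 27889 + 27375 - 136105)) + 984876 = (-2954579 - 80216) + 984876 = -3034795 + 984876 = -2049919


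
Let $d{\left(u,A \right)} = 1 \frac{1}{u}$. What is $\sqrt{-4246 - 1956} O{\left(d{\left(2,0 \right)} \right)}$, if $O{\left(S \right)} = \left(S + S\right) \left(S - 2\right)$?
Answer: $- \frac{3 i \sqrt{6202}}{2} \approx - 118.13 i$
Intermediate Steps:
$d{\left(u,A \right)} = \frac{1}{u}$
$O{\left(S \right)} = 2 S \left(-2 + S\right)$
$\sqrt{-4246 - 1956} O{\left(d{\left(2,0 \right)} \right)} = \sqrt{-4246 - 1956} \frac{2 \left(-2 + \frac{1}{2}\right)}{2} = \sqrt{-6202} \cdot 2 \cdot \frac{1}{2} \left(-2 + \frac{1}{2}\right) = i \sqrt{6202} \cdot 2 \cdot \frac{1}{2} \left(- \frac{3}{2}\right) = i \sqrt{6202} \left(- \frac{3}{2}\right) = - \frac{3 i \sqrt{6202}}{2}$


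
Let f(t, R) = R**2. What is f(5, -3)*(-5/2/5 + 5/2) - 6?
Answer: 12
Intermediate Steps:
f(5, -3)*(-5/2/5 + 5/2) - 6 = (-3)**2*(-5/2/5 + 5/2) - 6 = 9*(-5*1/2*(1/5) + 5*(1/2)) - 6 = 9*(-5/2*1/5 + 5/2) - 6 = 9*(-1/2 + 5/2) - 6 = 9*2 - 6 = 18 - 6 = 12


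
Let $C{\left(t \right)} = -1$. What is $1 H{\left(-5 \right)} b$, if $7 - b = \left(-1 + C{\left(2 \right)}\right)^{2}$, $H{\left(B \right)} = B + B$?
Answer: $-30$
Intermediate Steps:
$H{\left(B \right)} = 2 B$
$b = 3$ ($b = 7 - \left(-1 - 1\right)^{2} = 7 - \left(-2\right)^{2} = 7 - 4 = 3$)
$1 H{\left(-5 \right)} b = 1 \cdot 2 \left(-5\right) 3 = 1 \left(-10\right) 3 = \left(-10\right) 3 = -30$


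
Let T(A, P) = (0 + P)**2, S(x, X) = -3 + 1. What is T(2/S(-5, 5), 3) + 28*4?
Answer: 121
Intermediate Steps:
S(x, X) = -2
T(A, P) = P**2
T(2/S(-5, 5), 3) + 28*4 = 3**2 + 28*4 = 9 + 112 = 121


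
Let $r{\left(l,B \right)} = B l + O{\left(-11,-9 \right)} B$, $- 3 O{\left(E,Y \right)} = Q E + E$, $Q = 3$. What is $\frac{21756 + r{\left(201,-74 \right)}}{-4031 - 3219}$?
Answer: $- \frac{1739}{2175} \approx -0.79954$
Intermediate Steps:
$O{\left(E,Y \right)} = - \frac{4 E}{3}$ ($O{\left(E,Y \right)} = - \frac{3 E + E}{3} = - \frac{4 E}{3}$)
$r{\left(l,B \right)} = \frac{44 B}{3} + B l$ ($r{\left(l,B \right)} = B l + \left(- \frac{4}{3}\right) \left(-11\right) B = B l + \frac{44 B}{3} = \frac{44 B}{3} + B l$)
$\frac{21756 + r{\left(201,-74 \right)}}{-4031 - 3219} = \frac{21756 + \frac{1}{3} \left(-74\right) \left(44 + 3 \cdot 201\right)}{-4031 - 3219} = \frac{21756 + \frac{1}{3} \left(-74\right) \left(44 + 603\right)}{-7250} = \left(21756 + \frac{1}{3} \left(-74\right) 647\right) \left(- \frac{1}{7250}\right) = \left(21756 - \frac{47878}{3}\right) \left(- \frac{1}{7250}\right) = \frac{17390}{3} \left(- \frac{1}{7250}\right) = - \frac{1739}{2175}$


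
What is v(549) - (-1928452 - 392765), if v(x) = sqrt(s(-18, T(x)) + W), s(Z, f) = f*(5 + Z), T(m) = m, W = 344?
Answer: 2321217 + I*sqrt(6793) ≈ 2.3212e+6 + 82.42*I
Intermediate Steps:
v(x) = sqrt(344 - 13*x) (v(x) = sqrt(x*(5 - 18) + 344) = sqrt(x*(-13) + 344) = sqrt(-13*x + 344) = sqrt(344 - 13*x))
v(549) - (-1928452 - 392765) = sqrt(344 - 13*549) - (-1928452 - 392765) = sqrt(344 - 7137) - 1*(-2321217) = sqrt(-6793) + 2321217 = I*sqrt(6793) + 2321217 = 2321217 + I*sqrt(6793)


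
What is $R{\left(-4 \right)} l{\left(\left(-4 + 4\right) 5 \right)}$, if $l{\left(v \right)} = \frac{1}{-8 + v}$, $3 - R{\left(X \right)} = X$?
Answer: $- \frac{7}{8} \approx -0.875$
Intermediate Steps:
$R{\left(X \right)} = 3 - X$
$R{\left(-4 \right)} l{\left(\left(-4 + 4\right) 5 \right)} = \frac{3 - -4}{-8 + \left(-4 + 4\right) 5} = \frac{3 + 4}{-8 + 0 \cdot 5} = \frac{7}{-8 + 0} = \frac{7}{-8} = 7 \left(- \frac{1}{8}\right) = - \frac{7}{8}$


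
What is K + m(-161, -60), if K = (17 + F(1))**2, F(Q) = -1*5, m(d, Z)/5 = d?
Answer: -661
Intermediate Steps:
m(d, Z) = 5*d
F(Q) = -5
K = 144 (K = (17 - 5)**2 = 12**2 = 144)
K + m(-161, -60) = 144 + 5*(-161) = 144 - 805 = -661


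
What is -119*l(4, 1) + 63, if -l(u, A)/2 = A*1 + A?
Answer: 539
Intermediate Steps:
l(u, A) = -4*A (l(u, A) = -2*(A*1 + A) = -2*(A + A) = -4*A)
-119*l(4, 1) + 63 = -(-476) + 63 = -119*(-4) + 63 = 476 + 63 = 539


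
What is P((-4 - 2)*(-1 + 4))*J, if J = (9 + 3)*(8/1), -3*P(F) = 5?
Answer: -160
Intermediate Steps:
P(F) = -5/3 (P(F) = -⅓*5 = -5/3)
J = 96 (J = 12*(8*1) = 12*8 = 96)
P((-4 - 2)*(-1 + 4))*J = -5/3*96 = -160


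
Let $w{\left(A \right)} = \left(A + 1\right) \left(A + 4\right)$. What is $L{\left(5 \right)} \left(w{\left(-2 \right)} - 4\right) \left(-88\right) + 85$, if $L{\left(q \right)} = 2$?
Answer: $1141$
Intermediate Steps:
$w{\left(A \right)} = \left(1 + A\right) \left(4 + A\right)$
$L{\left(5 \right)} \left(w{\left(-2 \right)} - 4\right) \left(-88\right) + 85 = 2 \left(\left(4 + \left(-2\right)^{2} + 5 \left(-2\right)\right) - 4\right) \left(-88\right) + 85 = 2 \left(\left(4 + 4 - 10\right) - 4\right) \left(-88\right) + 85 = 2 \left(-2 - 4\right) \left(-88\right) + 85 = 2 \left(-6\right) \left(-88\right) + 85 = \left(-12\right) \left(-88\right) + 85 = 1056 + 85 = 1141$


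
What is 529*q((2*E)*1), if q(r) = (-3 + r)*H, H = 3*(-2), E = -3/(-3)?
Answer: 3174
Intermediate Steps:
E = 1 (E = -3*(-⅓) = 1)
H = -6
q(r) = 18 - 6*r (q(r) = (-3 + r)*(-6) = 18 - 6*r)
529*q((2*E)*1) = 529*(18 - 6*2*1) = 529*(18 - 12) = 529*6 = 3174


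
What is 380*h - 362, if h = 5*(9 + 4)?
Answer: 24338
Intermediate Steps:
h = 65 (h = 5*13 = 65)
380*h - 362 = 380*65 - 362 = 24700 - 362 = 24338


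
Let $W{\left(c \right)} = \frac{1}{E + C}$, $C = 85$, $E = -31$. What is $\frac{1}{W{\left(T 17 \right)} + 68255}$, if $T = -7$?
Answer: $\frac{54}{3685771} \approx 1.4651 \cdot 10^{-5}$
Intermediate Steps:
$W{\left(c \right)} = \frac{1}{54}$ ($W{\left(c \right)} = \frac{1}{-31 + 85} = \frac{1}{54}$)
$\frac{1}{W{\left(T 17 \right)} + 68255} = \frac{1}{\frac{1}{54} + 68255} = \frac{1}{\frac{3685771}{54}} = \frac{54}{3685771}$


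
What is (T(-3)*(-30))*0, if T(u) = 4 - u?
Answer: 0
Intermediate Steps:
(T(-3)*(-30))*0 = ((4 - 1*(-3))*(-30))*0 = ((4 + 3)*(-30))*0 = (7*(-30))*0 = -210*0 = 0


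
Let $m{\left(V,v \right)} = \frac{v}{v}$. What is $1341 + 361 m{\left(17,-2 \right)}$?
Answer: $1702$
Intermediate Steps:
$m{\left(V,v \right)} = 1$
$1341 + 361 m{\left(17,-2 \right)} = 1341 + 361 \cdot 1 = 1341 + 361 = 1702$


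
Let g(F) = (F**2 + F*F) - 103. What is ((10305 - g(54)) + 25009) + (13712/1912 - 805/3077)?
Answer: 21761979338/735403 ≈ 29592.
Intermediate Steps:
g(F) = -103 + 2*F**2 (g(F) = (F**2 + F**2) - 103 = 2*F**2 - 103 = -103 + 2*F**2)
((10305 - g(54)) + 25009) + (13712/1912 - 805/3077) = ((10305 - (-103 + 2*54**2)) + 25009) + (13712/1912 - 805/3077) = ((10305 - (-103 + 2*2916)) + 25009) + (13712*(1/1912) - 805*1/3077) = ((10305 - (-103 + 5832)) + 25009) + (1714/239 - 805/3077) = ((10305 - 1*5729) + 25009) + 5081583/735403 = ((10305 - 5729) + 25009) + 5081583/735403 = (4576 + 25009) + 5081583/735403 = 29585 + 5081583/735403 = 21761979338/735403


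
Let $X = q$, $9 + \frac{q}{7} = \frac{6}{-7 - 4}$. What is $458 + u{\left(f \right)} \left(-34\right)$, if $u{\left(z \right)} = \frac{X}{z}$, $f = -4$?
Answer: $- \frac{2419}{22} \approx -109.95$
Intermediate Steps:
$q = - \frac{735}{11}$ ($q = -63 + 7 \frac{6}{-7 - 4} = -63 + 7 \frac{6}{-11} = -63 + 7 \cdot 6 \left(- \frac{1}{11}\right) = -63 + 7 \left(- \frac{6}{11}\right) = -63 - \frac{42}{11} = - \frac{735}{11} \approx -66.818$)
$X = - \frac{735}{11} \approx -66.818$
$u{\left(z \right)} = - \frac{735}{11 z}$
$458 + u{\left(f \right)} \left(-34\right) = 458 + - \frac{735}{11 \left(-4\right)} \left(-34\right) = 458 + \left(- \frac{735}{11}\right) \left(- \frac{1}{4}\right) \left(-34\right) = 458 + \frac{735}{44} \left(-34\right) = 458 - \frac{12495}{22} = - \frac{2419}{22}$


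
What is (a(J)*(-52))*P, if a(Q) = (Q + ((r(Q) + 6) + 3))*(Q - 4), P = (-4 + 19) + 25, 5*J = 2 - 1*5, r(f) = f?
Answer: 373152/5 ≈ 74630.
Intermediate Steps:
J = -⅗ (J = (2 - 1*5)/5 = (2 - 5)/5 = (⅕)*(-3) = -⅗ ≈ -0.60000)
P = 40 (P = 15 + 25 = 40)
a(Q) = (-4 + Q)*(9 + 2*Q) (a(Q) = (Q + ((Q + 6) + 3))*(Q - 4) = (Q + ((6 + Q) + 3))*(-4 + Q) = (Q + (9 + Q))*(-4 + Q) = (9 + 2*Q)*(-4 + Q) = (-4 + Q)*(9 + 2*Q))
(a(J)*(-52))*P = ((-36 - ⅗ + 2*(-⅗)²)*(-52))*40 = ((-36 - ⅗ + 2*(9/25))*(-52))*40 = ((-36 - ⅗ + 18/25)*(-52))*40 = -897/25*(-52)*40 = (46644/25)*40 = 373152/5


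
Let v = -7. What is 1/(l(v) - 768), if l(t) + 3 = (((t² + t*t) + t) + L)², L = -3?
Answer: 1/6973 ≈ 0.00014341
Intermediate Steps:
l(t) = -3 + (-3 + t + 2*t²)² (l(t) = -3 + (((t² + t*t) + t) - 3)² = -3 + (((t² + t²) + t) - 3)² = -3 + ((2*t² + t) - 3)² = -3 + ((t + 2*t²) - 3)² = -3 + (-3 + t + 2*t²)²)
1/(l(v) - 768) = 1/((-3 + (-3 - 7 + 2*(-7)²)²) - 768) = 1/((-3 + (-3 - 7 + 2*49)²) - 768) = 1/((-3 + (-3 - 7 + 98)²) - 768) = 1/((-3 + 88²) - 768) = 1/((-3 + 7744) - 768) = 1/(7741 - 768) = 1/6973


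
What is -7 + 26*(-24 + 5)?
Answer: -501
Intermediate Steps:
-7 + 26*(-24 + 5) = -7 + 26*(-19) = -7 - 494 = -501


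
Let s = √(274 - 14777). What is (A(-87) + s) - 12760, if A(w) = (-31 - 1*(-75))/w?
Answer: -1110164/87 + I*√14503 ≈ -12761.0 + 120.43*I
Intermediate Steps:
A(w) = 44/w (A(w) = (-31 + 75)/w = 44/w)
s = I*√14503 (s = √(-14503) = I*√14503 ≈ 120.43*I)
(A(-87) + s) - 12760 = (44/(-87) + I*√14503) - 12760 = (44*(-1/87) + I*√14503) - 12760 = (-44/87 + I*√14503) - 12760 = -1110164/87 + I*√14503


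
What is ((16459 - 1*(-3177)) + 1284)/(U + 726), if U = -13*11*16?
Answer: -10460/781 ≈ -13.393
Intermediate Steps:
U = -2288 (U = -143*16 = -2288)
((16459 - 1*(-3177)) + 1284)/(U + 726) = ((16459 - 1*(-3177)) + 1284)/(-2288 + 726) = ((16459 + 3177) + 1284)/(-1562) = (19636 + 1284)*(-1/1562) = 20920*(-1/1562) = -10460/781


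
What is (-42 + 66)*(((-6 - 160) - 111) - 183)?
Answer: -11040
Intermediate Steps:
(-42 + 66)*(((-6 - 160) - 111) - 183) = 24*((-166 - 111) - 183) = 24*(-277 - 183) = 24*(-460) = -11040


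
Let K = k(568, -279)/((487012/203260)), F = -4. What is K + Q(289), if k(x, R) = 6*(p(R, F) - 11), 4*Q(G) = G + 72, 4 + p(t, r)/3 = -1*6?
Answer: -6049127/487012 ≈ -12.421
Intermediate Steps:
p(t, r) = -30 (p(t, r) = -12 + 3*(-1*6) = -12 + 3*(-6) = -12 - 18 = -30)
Q(G) = 18 + G/4 (Q(G) = (G + 72)/4 = (72 + G)/4 = 18 + G/4)
k(x, R) = -246 (k(x, R) = 6*(-30 - 11) = 6*(-41) = -246)
K = -12500490/121753 (K = -246/(487012/203260) = -246/(487012*(1/203260)) = -246/121753/50815 = -246*50815/121753 = -12500490/121753 ≈ -102.67)
K + Q(289) = -12500490/121753 + (18 + (¼)*289) = -12500490/121753 + (18 + 289/4) = -12500490/121753 + 361/4 = -6049127/487012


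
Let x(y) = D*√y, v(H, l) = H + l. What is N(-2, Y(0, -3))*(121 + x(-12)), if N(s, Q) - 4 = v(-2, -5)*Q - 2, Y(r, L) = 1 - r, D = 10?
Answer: -605 - 100*I*√3 ≈ -605.0 - 173.21*I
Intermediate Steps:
x(y) = 10*√y
N(s, Q) = 2 - 7*Q (N(s, Q) = 4 + ((-2 - 5)*Q - 2) = 4 + (-7*Q - 2) = 4 + (-2 - 7*Q) = 2 - 7*Q)
N(-2, Y(0, -3))*(121 + x(-12)) = (2 - 7*(1 - 1*0))*(121 + 10*√(-12)) = (2 - 7*(1 + 0))*(121 + 10*(2*I*√3)) = (2 - 7*1)*(121 + 20*I*√3) = (2 - 7)*(121 + 20*I*√3) = -5*(121 + 20*I*√3) = -605 - 100*I*√3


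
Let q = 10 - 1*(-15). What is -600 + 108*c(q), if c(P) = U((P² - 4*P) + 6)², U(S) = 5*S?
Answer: 761294100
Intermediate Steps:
q = 25 (q = 10 + 15 = 25)
c(P) = (30 - 20*P + 5*P²)² (c(P) = (5*((P² - 4*P) + 6))² = (5*(6 + P² - 4*P))² = (30 - 20*P + 5*P²)²)
-600 + 108*c(q) = -600 + 108*(25*(6 + 25² - 4*25)²) = -600 + 108*(25*(6 + 625 - 100)²) = -600 + 108*(25*531²) = -600 + 108*(25*281961) = -600 + 108*7049025 = -600 + 761294700 = 761294100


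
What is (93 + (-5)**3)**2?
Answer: 1024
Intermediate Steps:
(93 + (-5)**3)**2 = (93 - 125)**2 = (-32)**2 = 1024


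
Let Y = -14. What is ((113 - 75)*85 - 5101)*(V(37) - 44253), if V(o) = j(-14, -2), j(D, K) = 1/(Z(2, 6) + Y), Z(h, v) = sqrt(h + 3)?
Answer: 15814322527/191 + 1871*sqrt(5)/191 ≈ 8.2798e+7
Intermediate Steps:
Z(h, v) = sqrt(3 + h)
j(D, K) = 1/(-14 + sqrt(5)) (j(D, K) = 1/(sqrt(3 + 2) - 14) = 1/(sqrt(5) - 14) = 1/(-14 + sqrt(5)))
V(o) = -14/191 - sqrt(5)/191
((113 - 75)*85 - 5101)*(V(37) - 44253) = ((113 - 75)*85 - 5101)*((-14/191 - sqrt(5)/191) - 44253) = (38*85 - 5101)*(-8452337/191 - sqrt(5)/191) = (3230 - 5101)*(-8452337/191 - sqrt(5)/191) = -1871*(-8452337/191 - sqrt(5)/191) = 15814322527/191 + 1871*sqrt(5)/191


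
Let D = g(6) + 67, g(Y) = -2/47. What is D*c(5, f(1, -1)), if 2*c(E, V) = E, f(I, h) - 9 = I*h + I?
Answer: 15735/94 ≈ 167.39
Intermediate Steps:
g(Y) = -2/47 (g(Y) = -2*1/47 = -2/47)
f(I, h) = 9 + I + I*h (f(I, h) = 9 + (I*h + I) = 9 + (I + I*h) = 9 + I + I*h)
c(E, V) = E/2
D = 3147/47 (D = -2/47 + 67 = 3147/47 ≈ 66.957)
D*c(5, f(1, -1)) = 3147*((½)*5)/47 = (3147/47)*(5/2) = 15735/94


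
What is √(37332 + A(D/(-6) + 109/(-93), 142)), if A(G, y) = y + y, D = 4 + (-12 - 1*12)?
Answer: 4*√2351 ≈ 193.95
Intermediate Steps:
D = -20 (D = 4 + (-12 - 12) = 4 - 24 = -20)
A(G, y) = 2*y
√(37332 + A(D/(-6) + 109/(-93), 142)) = √(37332 + 2*142) = √(37332 + 284) = √37616 = 4*√2351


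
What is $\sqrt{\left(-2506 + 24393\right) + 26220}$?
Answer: $\sqrt{48107} \approx 219.33$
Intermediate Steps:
$\sqrt{\left(-2506 + 24393\right) + 26220} = \sqrt{21887 + 26220} = \sqrt{48107}$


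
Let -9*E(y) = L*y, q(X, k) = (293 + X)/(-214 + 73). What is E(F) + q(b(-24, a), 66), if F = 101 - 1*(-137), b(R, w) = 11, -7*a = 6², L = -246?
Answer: 916948/141 ≈ 6503.2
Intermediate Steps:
a = -36/7 (a = -⅐*6² = -⅐*36 = -36/7 ≈ -5.1429)
q(X, k) = -293/141 - X/141 (q(X, k) = (293 + X)/(-141) = (293 + X)*(-1/141) = -293/141 - X/141)
F = 238 (F = 101 + 137 = 238)
E(y) = 82*y/3 (E(y) = -(-82)*y/3 = 82*y/3)
E(F) + q(b(-24, a), 66) = (82/3)*238 + (-293/141 - 1/141*11) = 19516/3 + (-293/141 - 11/141) = 19516/3 - 304/141 = 916948/141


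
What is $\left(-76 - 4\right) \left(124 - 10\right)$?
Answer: $-9120$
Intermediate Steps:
$\left(-76 - 4\right) \left(124 - 10\right) = \left(-80\right) 114 = -9120$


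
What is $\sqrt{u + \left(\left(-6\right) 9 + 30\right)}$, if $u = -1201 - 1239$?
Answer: $4 i \sqrt{154} \approx 49.639 i$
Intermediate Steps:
$u = -2440$ ($u = -1201 - 1239 = -2440$)
$\sqrt{u + \left(\left(-6\right) 9 + 30\right)} = \sqrt{-2440 + \left(\left(-6\right) 9 + 30\right)} = \sqrt{-2440 + \left(-54 + 30\right)} = \sqrt{-2440 - 24} = \sqrt{-2464} = 4 i \sqrt{154}$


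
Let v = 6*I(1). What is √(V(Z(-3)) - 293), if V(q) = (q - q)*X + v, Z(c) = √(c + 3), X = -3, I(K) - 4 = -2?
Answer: I*√281 ≈ 16.763*I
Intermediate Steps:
I(K) = 2 (I(K) = 4 - 2 = 2)
v = 12 (v = 6*2 = 12)
Z(c) = √(3 + c)
V(q) = 12 (V(q) = (q - q)*(-3) + 12 = 0*(-3) + 12 = 0 + 12 = 12)
√(V(Z(-3)) - 293) = √(12 - 293) = √(-281) = I*√281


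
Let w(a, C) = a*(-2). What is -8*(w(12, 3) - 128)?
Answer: 1216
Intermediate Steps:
w(a, C) = -2*a
-8*(w(12, 3) - 128) = -8*(-2*12 - 128) = -8*(-24 - 128) = -8*(-152) = 1216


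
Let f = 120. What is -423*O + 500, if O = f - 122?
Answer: 1346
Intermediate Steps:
O = -2 (O = 120 - 122 = -2)
-423*O + 500 = -423*(-2) + 500 = 846 + 500 = 1346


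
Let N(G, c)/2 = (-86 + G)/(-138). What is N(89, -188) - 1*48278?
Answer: -1110395/23 ≈ -48278.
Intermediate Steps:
N(G, c) = 86/69 - G/69 (N(G, c) = 2*((-86 + G)/(-138)) = 2*((-86 + G)*(-1/138)) = 2*(43/69 - G/138) = 86/69 - G/69)
N(89, -188) - 1*48278 = (86/69 - 1/69*89) - 1*48278 = (86/69 - 89/69) - 48278 = -1/23 - 48278 = -1110395/23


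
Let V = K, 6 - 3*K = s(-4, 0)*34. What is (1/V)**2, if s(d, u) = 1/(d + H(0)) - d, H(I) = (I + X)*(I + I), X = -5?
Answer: 4/6561 ≈ 0.00060966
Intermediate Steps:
H(I) = 2*I*(-5 + I) (H(I) = (I - 5)*(I + I) = (-5 + I)*(2*I) = 2*I*(-5 + I))
s(d, u) = 1/d - d (s(d, u) = 1/(d + 2*0*(-5 + 0)) - d = 1/(d + 2*0*(-5)) - d = 1/(d + 0) - d = 1/d - d)
K = -81/2 (K = 2 - (1/(-4) - 1*(-4))*34/3 = 2 - (-1/4 + 4)*34/3 = 2 - 5*34/4 = 2 - 1/3*255/2 = 2 - 85/2 = -81/2 ≈ -40.500)
V = -81/2 ≈ -40.500
(1/V)**2 = (1/(-81/2))**2 = (-2/81)**2 = 4/6561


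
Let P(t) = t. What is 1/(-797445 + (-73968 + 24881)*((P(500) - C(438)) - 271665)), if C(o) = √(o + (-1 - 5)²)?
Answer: 6654939455/88576437728371938197 - 49087*√474/177152875456743876394 ≈ 7.5126e-11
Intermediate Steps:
C(o) = √(36 + o) (C(o) = √(o + (-6)²) = √(o + 36) = √(36 + o))
1/(-797445 + (-73968 + 24881)*((P(500) - C(438)) - 271665)) = 1/(-797445 + (-73968 + 24881)*((500 - √(36 + 438)) - 271665)) = 1/(-797445 - 49087*((500 - √474) - 271665)) = 1/(-797445 - 49087*(-271165 - √474)) = 1/(-797445 + (13310676355 + 49087*√474)) = 1/(13309878910 + 49087*√474)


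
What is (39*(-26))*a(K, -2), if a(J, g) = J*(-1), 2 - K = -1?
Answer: 3042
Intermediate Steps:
K = 3 (K = 2 - 1*(-1) = 2 + 1 = 3)
a(J, g) = -J
(39*(-26))*a(K, -2) = (39*(-26))*(-1*3) = -1014*(-3) = 3042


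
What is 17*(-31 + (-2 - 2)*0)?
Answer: -527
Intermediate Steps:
17*(-31 + (-2 - 2)*0) = 17*(-31 - 4*0) = 17*(-31 + 0) = 17*(-31) = -527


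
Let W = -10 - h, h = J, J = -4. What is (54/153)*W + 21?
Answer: 321/17 ≈ 18.882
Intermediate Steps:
h = -4
W = -6 (W = -10 - 1*(-4) = -10 + 4 = -6)
(54/153)*W + 21 = (54/153)*(-6) + 21 = (54*(1/153))*(-6) + 21 = (6/17)*(-6) + 21 = -36/17 + 21 = 321/17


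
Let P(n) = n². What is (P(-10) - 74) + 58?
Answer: 84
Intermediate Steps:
(P(-10) - 74) + 58 = ((-10)² - 74) + 58 = (100 - 74) + 58 = 26 + 58 = 84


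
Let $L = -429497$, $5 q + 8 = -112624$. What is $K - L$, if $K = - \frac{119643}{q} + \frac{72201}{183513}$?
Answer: $\frac{51915665256349}{120873896} \approx 4.295 \cdot 10^{5}$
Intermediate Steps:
$q = - \frac{112632}{5}$ ($q = - \frac{8}{5} + \frac{1}{5} \left(-112624\right) = - \frac{8}{5} - \frac{112624}{5} = - \frac{112632}{5} \approx -22526.0$)
$K = \frac{689546037}{120873896}$ ($K = - \frac{119643}{- \frac{112632}{5}} + \frac{72201}{183513} = \left(-119643\right) \left(- \frac{5}{112632}\right) + 72201 \cdot \frac{1}{183513} = \frac{10495}{1976} + \frac{24067}{61171} = \frac{689546037}{120873896} \approx 5.7047$)
$K - L = \frac{689546037}{120873896} - -429497 = \frac{689546037}{120873896} + 429497 = \frac{51915665256349}{120873896}$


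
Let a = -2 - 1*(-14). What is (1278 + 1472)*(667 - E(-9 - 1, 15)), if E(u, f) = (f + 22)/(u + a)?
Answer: 1783375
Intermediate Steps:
a = 12 (a = -2 + 14 = 12)
E(u, f) = (22 + f)/(12 + u) (E(u, f) = (f + 22)/(u + 12) = (22 + f)/(12 + u))
(1278 + 1472)*(667 - E(-9 - 1, 15)) = (1278 + 1472)*(667 - (22 + 15)/(12 + (-9 - 1))) = 2750*(667 - 37/(12 - 10)) = 2750*(667 - 37/2) = 2750*(1297/2) = 1783375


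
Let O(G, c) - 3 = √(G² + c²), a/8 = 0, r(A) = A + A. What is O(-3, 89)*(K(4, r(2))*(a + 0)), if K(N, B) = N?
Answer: 0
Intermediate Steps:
r(A) = 2*A
a = 0 (a = 8*0 = 0)
O(G, c) = 3 + √(G² + c²)
O(-3, 89)*(K(4, r(2))*(a + 0)) = (3 + √((-3)² + 89²))*(4*(0 + 0)) = (3 + √(9 + 7921))*(4*0) = (3 + √7930)*0 = 0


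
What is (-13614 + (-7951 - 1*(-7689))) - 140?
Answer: -14016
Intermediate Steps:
(-13614 + (-7951 - 1*(-7689))) - 140 = (-13614 + (-7951 + 7689)) - 140 = (-13614 - 262) - 140 = -13876 - 140 = -14016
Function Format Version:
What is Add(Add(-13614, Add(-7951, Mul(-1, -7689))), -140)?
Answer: -14016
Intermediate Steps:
Add(Add(-13614, Add(-7951, Mul(-1, -7689))), -140) = Add(Add(-13614, Add(-7951, 7689)), -140) = Add(Add(-13614, -262), -140) = Add(-13876, -140) = -14016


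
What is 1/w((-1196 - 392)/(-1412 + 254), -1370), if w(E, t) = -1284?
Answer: -1/1284 ≈ -0.00077882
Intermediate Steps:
1/w((-1196 - 392)/(-1412 + 254), -1370) = 1/(-1284) = -1/1284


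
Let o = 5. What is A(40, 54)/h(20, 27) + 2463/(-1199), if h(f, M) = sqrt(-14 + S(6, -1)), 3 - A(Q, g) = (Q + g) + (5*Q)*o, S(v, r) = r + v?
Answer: -2463/1199 + 1091*I/3 ≈ -2.0542 + 363.67*I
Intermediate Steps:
A(Q, g) = 3 - g - 26*Q (A(Q, g) = 3 - ((Q + g) + (5*Q)*5) = 3 - ((Q + g) + 25*Q) = 3 - (g + 26*Q) = 3 + (-g - 26*Q) = 3 - g - 26*Q)
h(f, M) = 3*I (h(f, M) = sqrt(-14 + (-1 + 6)) = sqrt(-14 + 5) = sqrt(-9) = 3*I)
A(40, 54)/h(20, 27) + 2463/(-1199) = (3 - 1*54 - 26*40)/((3*I)) + 2463/(-1199) = (3 - 54 - 1040)*(-I/3) + 2463*(-1/1199) = -(-1091)*I/3 - 2463/1199 = 1091*I/3 - 2463/1199 = -2463/1199 + 1091*I/3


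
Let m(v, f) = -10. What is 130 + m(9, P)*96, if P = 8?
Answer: -830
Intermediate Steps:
130 + m(9, P)*96 = 130 - 10*96 = 130 - 960 = -830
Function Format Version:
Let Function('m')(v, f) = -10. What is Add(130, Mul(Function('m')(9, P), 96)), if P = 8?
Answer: -830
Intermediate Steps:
Add(130, Mul(Function('m')(9, P), 96)) = Add(130, Mul(-10, 96)) = Add(130, -960) = -830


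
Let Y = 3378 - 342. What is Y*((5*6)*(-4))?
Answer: -364320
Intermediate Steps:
Y = 3036
Y*((5*6)*(-4)) = 3036*((5*6)*(-4)) = 3036*(30*(-4)) = 3036*(-120) = -364320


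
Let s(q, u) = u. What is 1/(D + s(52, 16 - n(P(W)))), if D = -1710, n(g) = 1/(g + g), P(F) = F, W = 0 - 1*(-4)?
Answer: -8/13553 ≈ -0.00059028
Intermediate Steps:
W = 4 (W = 0 + 4 = 4)
n(g) = 1/(2*g)
1/(D + s(52, 16 - n(P(W)))) = 1/(-1710 + (16 - 1/(2*4))) = 1/(-1710 + (16 - 1*⅛)) = 1/(-1710 + (16 - ⅛)) = 1/(-1710 + 127/8) = 1/(-13553/8) = -8/13553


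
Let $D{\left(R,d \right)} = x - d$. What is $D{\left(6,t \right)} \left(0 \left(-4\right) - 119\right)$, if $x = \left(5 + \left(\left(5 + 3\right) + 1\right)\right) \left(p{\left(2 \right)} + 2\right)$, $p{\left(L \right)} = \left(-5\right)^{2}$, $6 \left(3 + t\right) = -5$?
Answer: $- \frac{272629}{6} \approx -45438.0$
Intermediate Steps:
$t = - \frac{23}{6}$ ($t = -3 + \frac{1}{6} \left(-5\right) = -3 - \frac{5}{6} = - \frac{23}{6} \approx -3.8333$)
$p{\left(L \right)} = 25$
$x = 378$ ($x = \left(5 + \left(\left(5 + 3\right) + 1\right)\right) \left(25 + 2\right) = \left(5 + \left(8 + 1\right)\right) 27 = \left(5 + 9\right) 27 = 14 \cdot 27 = 378$)
$D{\left(R,d \right)} = 378 - d$
$D{\left(6,t \right)} \left(0 \left(-4\right) - 119\right) = \left(378 - - \frac{23}{6}\right) \left(0 \left(-4\right) - 119\right) = \left(378 + \frac{23}{6}\right) \left(0 - 119\right) = \frac{2291}{6} \left(-119\right) = - \frac{272629}{6}$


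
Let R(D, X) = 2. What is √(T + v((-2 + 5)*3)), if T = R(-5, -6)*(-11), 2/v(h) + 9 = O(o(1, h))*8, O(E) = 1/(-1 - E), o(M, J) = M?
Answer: 12*I*√26/13 ≈ 4.7068*I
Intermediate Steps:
v(h) = -2/13 (v(h) = 2/(-9 - 1/(1 + 1)*8) = 2/(-9 - 1/2*8) = 2/(-9 - 1*½*8) = 2/(-9 - ½*8) = 2/(-9 - 4) = 2/(-13) = 2*(-1/13) = -2/13)
T = -22 (T = 2*(-11) = -22)
√(T + v((-2 + 5)*3)) = √(-22 - 2/13) = √(-288/13) = 12*I*√26/13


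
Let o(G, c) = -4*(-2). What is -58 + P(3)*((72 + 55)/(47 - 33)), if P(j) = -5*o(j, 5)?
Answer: -2946/7 ≈ -420.86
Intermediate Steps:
o(G, c) = 8
P(j) = -40 (P(j) = -5*8 = -40)
-58 + P(3)*((72 + 55)/(47 - 33)) = -58 - 40*(72 + 55)/(47 - 33) = -58 - 5080/14 = -58 - 40*127/14 = -58 - 2540/7 = -2946/7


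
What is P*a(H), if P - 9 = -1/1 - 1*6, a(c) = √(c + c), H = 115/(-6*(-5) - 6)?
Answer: √345/3 ≈ 6.1914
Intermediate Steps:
H = 115/24 (H = 115/(30 - 6) = 115/24 ≈ 4.7917)
a(c) = √2*√c (a(c) = √(2*c) = √2*√c)
P = 2 (P = 9 + (-1/1 - 1*6) = 9 + (-1*1 - 6) = 9 + (-1 - 6) = 9 - 7 = 2)
P*a(H) = 2*(√2*√(115/24)) = 2*(√2*(√690/12)) = 2*(√345/6) = √345/3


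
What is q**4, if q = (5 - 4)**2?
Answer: 1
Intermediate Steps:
q = 1 (q = 1**2 = 1)
q**4 = 1**4 = 1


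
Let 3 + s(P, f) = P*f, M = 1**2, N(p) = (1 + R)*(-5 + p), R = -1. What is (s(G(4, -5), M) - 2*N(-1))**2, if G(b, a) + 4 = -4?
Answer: 121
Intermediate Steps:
N(p) = 0 (N(p) = (1 - 1)*(-5 + p) = 0*(-5 + p) = 0)
G(b, a) = -8 (G(b, a) = -4 - 4 = -8)
M = 1
s(P, f) = -3 + P*f
(s(G(4, -5), M) - 2*N(-1))**2 = ((-3 - 8*1) - 2*0)**2 = ((-3 - 8) + 0)**2 = (-11 + 0)**2 = (-11)**2 = 121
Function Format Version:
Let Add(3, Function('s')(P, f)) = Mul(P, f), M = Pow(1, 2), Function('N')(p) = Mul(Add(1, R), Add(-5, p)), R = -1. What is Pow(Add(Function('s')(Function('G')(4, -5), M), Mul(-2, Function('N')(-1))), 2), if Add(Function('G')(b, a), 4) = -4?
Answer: 121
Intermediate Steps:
Function('N')(p) = 0 (Function('N')(p) = Mul(Add(1, -1), Add(-5, p)) = Mul(0, Add(-5, p)) = 0)
Function('G')(b, a) = -8 (Function('G')(b, a) = Add(-4, -4) = -8)
M = 1
Function('s')(P, f) = Add(-3, Mul(P, f))
Pow(Add(Function('s')(Function('G')(4, -5), M), Mul(-2, Function('N')(-1))), 2) = Pow(Add(Add(-3, Mul(-8, 1)), Mul(-2, 0)), 2) = Pow(Add(Add(-3, -8), 0), 2) = Pow(Add(-11, 0), 2) = Pow(-11, 2) = 121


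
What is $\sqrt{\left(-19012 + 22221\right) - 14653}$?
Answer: $2 i \sqrt{2861} \approx 106.98 i$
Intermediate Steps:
$\sqrt{\left(-19012 + 22221\right) - 14653} = \sqrt{3209 - 14653} = \sqrt{-11444} = 2 i \sqrt{2861}$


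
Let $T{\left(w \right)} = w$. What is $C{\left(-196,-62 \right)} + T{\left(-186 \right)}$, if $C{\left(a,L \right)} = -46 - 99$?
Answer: $-331$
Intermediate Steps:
$C{\left(a,L \right)} = -145$
$C{\left(-196,-62 \right)} + T{\left(-186 \right)} = -145 - 186 = -331$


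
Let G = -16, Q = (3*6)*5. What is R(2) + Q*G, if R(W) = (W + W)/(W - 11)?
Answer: -12964/9 ≈ -1440.4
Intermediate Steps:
Q = 90 (Q = 18*5 = 90)
R(W) = 2*W/(-11 + W) (R(W) = (2*W)/(-11 + W) = 2*W/(-11 + W))
R(2) + Q*G = 2*2/(-11 + 2) + 90*(-16) = 2*2/(-9) - 1440 = 2*2*(-1/9) - 1440 = -4/9 - 1440 = -12964/9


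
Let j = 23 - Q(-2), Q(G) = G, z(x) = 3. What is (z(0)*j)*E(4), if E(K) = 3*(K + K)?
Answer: 1800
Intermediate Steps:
E(K) = 6*K (E(K) = 3*(2*K) = 6*K)
j = 25 (j = 23 - 1*(-2) = 23 + 2 = 25)
(z(0)*j)*E(4) = (3*25)*(6*4) = 75*24 = 1800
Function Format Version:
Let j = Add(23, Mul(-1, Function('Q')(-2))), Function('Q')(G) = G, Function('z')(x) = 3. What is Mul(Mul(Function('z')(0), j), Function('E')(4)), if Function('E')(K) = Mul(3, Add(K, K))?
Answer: 1800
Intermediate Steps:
Function('E')(K) = Mul(6, K) (Function('E')(K) = Mul(3, Mul(2, K)) = Mul(6, K))
j = 25 (j = Add(23, Mul(-1, -2)) = Add(23, 2) = 25)
Mul(Mul(Function('z')(0), j), Function('E')(4)) = Mul(Mul(3, 25), Mul(6, 4)) = Mul(75, 24) = 1800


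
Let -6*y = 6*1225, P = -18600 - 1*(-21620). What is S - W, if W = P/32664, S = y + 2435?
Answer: 9880105/8166 ≈ 1209.9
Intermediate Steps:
P = 3020 (P = -18600 + 21620 = 3020)
y = -1225 ≈ -1225.0
S = 1210 (S = -1225 + 2435 = 1210)
W = 755/8166 (W = 3020/32664 = 3020*(1/32664) = 755/8166 ≈ 0.092457)
S - W = 1210 - 1*755/8166 = 1210 - 755/8166 = 9880105/8166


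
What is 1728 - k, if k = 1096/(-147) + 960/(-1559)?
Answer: 397860728/229173 ≈ 1736.1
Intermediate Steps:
k = -1849784/229173 (k = 1096*(-1/147) + 960*(-1/1559) = -1096/147 - 960/1559 = -1849784/229173 ≈ -8.0716)
1728 - k = 1728 - 1*(-1849784/229173) = 1728 + 1849784/229173 = 397860728/229173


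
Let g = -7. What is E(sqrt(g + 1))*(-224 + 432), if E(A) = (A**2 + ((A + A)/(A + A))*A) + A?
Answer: -1248 + 416*I*sqrt(6) ≈ -1248.0 + 1019.0*I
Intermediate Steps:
E(A) = A**2 + 2*A (E(A) = (A**2 + ((2*A)/((2*A)))*A) + A = (A**2 + ((2*A)*(1/(2*A)))*A) + A = (A**2 + 1*A) + A = (A**2 + A) + A = (A + A**2) + A = A**2 + 2*A)
E(sqrt(g + 1))*(-224 + 432) = (sqrt(-7 + 1)*(2 + sqrt(-7 + 1)))*(-224 + 432) = (sqrt(-6)*(2 + sqrt(-6)))*208 = ((I*sqrt(6))*(2 + I*sqrt(6)))*208 = (I*sqrt(6)*(2 + I*sqrt(6)))*208 = 208*I*sqrt(6)*(2 + I*sqrt(6))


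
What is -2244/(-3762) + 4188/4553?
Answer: 393518/259521 ≈ 1.5163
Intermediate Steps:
-2244/(-3762) + 4188/4553 = -2244*(-1/3762) + 4188*(1/4553) = 34/57 + 4188/4553 = 393518/259521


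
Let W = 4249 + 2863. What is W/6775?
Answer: 7112/6775 ≈ 1.0497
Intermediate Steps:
W = 7112
W/6775 = 7112/6775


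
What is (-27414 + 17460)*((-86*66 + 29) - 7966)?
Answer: 135503802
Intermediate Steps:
(-27414 + 17460)*((-86*66 + 29) - 7966) = -9954*((-5676 + 29) - 7966) = -9954*(-5647 - 7966) = -9954*(-13613) = 135503802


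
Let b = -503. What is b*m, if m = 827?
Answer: -415981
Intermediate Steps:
b*m = -503*827 = -415981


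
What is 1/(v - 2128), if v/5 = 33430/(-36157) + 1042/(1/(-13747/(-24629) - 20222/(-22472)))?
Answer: 454808128214/2484961506548793 ≈ 0.00018302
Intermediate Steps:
v = 3452793203388185/454808128214 (v = 5*(33430/(-36157) + 1042/(1/(-13747/(-24629) - 20222/(-22472)))) = 5*(33430*(-1/36157) + 1042/(1/(-13747*(-1/24629) - 20222*(-1/22472)))) = 5*(-33430/36157 + 1042/(1/(13747/24629 + 10111/11236))) = 5*(-33430/36157 + 1042/(1/(403485111/276731444))) = 5*(-33430/36157 + 1042/(276731444/403485111)) = 5*(-33430/36157 + 1042*(403485111/276731444)) = 5*(-33430/36157 + 210215742831/138365722) = 5*(690558640677637/454808128214) = 3452793203388185/454808128214 ≈ 7591.8)
1/(v - 2128) = 1/(3452793203388185/454808128214 - 2128) = 1/(2484961506548793/454808128214) = 454808128214/2484961506548793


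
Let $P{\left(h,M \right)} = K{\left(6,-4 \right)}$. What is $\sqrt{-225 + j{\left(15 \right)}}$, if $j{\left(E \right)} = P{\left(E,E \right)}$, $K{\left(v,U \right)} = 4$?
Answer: $i \sqrt{221} \approx 14.866 i$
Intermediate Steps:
$P{\left(h,M \right)} = 4$
$j{\left(E \right)} = 4$
$\sqrt{-225 + j{\left(15 \right)}} = \sqrt{-225 + 4} = \sqrt{-221} = i \sqrt{221}$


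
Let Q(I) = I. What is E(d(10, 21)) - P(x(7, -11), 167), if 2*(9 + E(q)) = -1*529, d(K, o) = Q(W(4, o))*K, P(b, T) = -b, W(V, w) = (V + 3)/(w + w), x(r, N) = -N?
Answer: -525/2 ≈ -262.50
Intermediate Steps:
W(V, w) = (3 + V)/(2*w) (W(V, w) = (3 + V)/((2*w)) = (3 + V)*(1/(2*w)) = (3 + V)/(2*w))
d(K, o) = 7*K/(2*o) (d(K, o) = ((3 + 4)/(2*o))*K = ((1/2)*7/o)*K = (7/(2*o))*K = 7*K/(2*o))
E(q) = -547/2 (E(q) = -9 + (-1*529)/2 = -9 + (1/2)*(-529) = -9 - 529/2 = -547/2)
E(d(10, 21)) - P(x(7, -11), 167) = -547/2 - (-1)*(-1*(-11)) = -547/2 - (-1)*11 = -547/2 - 1*(-11) = -547/2 + 11 = -525/2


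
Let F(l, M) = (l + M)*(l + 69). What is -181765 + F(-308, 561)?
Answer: -242232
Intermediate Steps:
F(l, M) = (69 + l)*(M + l) (F(l, M) = (M + l)*(69 + l) = (69 + l)*(M + l))
-181765 + F(-308, 561) = -181765 + ((-308)**2 + 69*561 + 69*(-308) + 561*(-308)) = -181765 + (94864 + 38709 - 21252 - 172788) = -181765 - 60467 = -242232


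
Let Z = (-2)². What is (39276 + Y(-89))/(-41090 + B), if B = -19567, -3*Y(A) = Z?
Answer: -117824/181971 ≈ -0.64749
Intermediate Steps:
Z = 4
Y(A) = -4/3 (Y(A) = -⅓*4 = -4/3)
(39276 + Y(-89))/(-41090 + B) = (39276 - 4/3)/(-41090 - 19567) = (117824/3)/(-60657) = (117824/3)*(-1/60657) = -117824/181971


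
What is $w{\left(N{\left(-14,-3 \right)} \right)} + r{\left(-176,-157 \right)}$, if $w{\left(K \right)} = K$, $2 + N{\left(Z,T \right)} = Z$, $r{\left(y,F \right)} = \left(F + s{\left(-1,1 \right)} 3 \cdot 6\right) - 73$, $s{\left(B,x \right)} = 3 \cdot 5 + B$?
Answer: $6$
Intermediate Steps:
$s{\left(B,x \right)} = 15 + B$
$r{\left(y,F \right)} = 179 + F$ ($r{\left(y,F \right)} = \left(F + \left(15 - 1\right) 3 \cdot 6\right) - 73 = \left(F + 14 \cdot 3 \cdot 6\right) - 73 = \left(F + 42 \cdot 6\right) - 73 = \left(F + 252\right) - 73 = \left(252 + F\right) - 73 = 179 + F$)
$N{\left(Z,T \right)} = -2 + Z$
$w{\left(N{\left(-14,-3 \right)} \right)} + r{\left(-176,-157 \right)} = \left(-2 - 14\right) + \left(179 - 157\right) = -16 + 22 = 6$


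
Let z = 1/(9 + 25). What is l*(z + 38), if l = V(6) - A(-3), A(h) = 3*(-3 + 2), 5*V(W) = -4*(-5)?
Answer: 9051/34 ≈ 266.21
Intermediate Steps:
V(W) = 4 (V(W) = (-4*(-5))/5 = (⅕)*20 = 4)
z = 1/34 ≈ 0.029412
A(h) = -3 (A(h) = 3*(-1) = -3)
l = 7 (l = 4 - 1*(-3) = 4 + 3 = 7)
l*(z + 38) = 7*(1/34 + 38) = 7*(1293/34) = 9051/34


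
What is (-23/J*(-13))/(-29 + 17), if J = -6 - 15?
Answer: 299/252 ≈ 1.1865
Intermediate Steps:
J = -21
(-23/J*(-13))/(-29 + 17) = (-23/(-21)*(-13))/(-29 + 17) = (-23*(-1/21)*(-13))/(-12) = ((23/21)*(-13))*(-1/12) = -299/21*(-1/12) = 299/252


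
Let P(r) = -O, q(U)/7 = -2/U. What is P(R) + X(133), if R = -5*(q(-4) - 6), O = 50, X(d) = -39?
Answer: -89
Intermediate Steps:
q(U) = -14/U (q(U) = 7*(-2/U) = -14/U)
R = 25/2 (R = -5*(-14/(-4) - 6) = -5*(-14*(-¼) - 6) = -5*(7/2 - 6) = -5*(-5/2) = 25/2 ≈ 12.500)
P(r) = -50 (P(r) = -1*50 = -50)
P(R) + X(133) = -50 - 39 = -89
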